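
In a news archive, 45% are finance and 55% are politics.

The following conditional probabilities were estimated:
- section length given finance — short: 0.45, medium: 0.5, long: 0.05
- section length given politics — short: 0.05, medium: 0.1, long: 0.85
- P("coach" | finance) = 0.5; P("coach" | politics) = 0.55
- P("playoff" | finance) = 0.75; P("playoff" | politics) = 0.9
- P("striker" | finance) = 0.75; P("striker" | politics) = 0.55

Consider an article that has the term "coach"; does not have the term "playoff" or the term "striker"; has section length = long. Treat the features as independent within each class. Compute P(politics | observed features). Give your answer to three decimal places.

0.943

finance: 0.45 × 0.05 × 0.5 × (1−0.75) × (1−0.75) = 0.000703125
politics: 0.55 × 0.85 × 0.55 × (1−0.9) × (1−0.55) = 0.011570625
P(politics | x) = 0.011570625 / 0.01227375 ≈ 0.943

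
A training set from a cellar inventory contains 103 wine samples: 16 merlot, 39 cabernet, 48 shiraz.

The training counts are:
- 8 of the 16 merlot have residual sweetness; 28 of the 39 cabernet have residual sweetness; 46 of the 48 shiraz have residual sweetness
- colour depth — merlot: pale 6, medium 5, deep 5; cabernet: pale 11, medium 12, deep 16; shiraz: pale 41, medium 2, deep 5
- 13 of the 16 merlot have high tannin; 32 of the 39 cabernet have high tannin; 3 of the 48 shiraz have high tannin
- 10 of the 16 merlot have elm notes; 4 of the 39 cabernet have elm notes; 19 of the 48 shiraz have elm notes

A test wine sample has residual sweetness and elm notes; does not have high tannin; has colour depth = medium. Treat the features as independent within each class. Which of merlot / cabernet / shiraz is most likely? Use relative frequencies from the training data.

merlot: (16/103) × (8/16) × (5/16) × (3/16) × (10/16) ≈ 0.00284436
cabernet: (39/103) × (28/39) × (12/39) × (7/39) × (4/39) ≈ 0.00153981
shiraz: (48/103) × (46/48) × (2/48) × (45/48) × (19/48) ≈ 0.00690547
Highest score → shiraz.

shiraz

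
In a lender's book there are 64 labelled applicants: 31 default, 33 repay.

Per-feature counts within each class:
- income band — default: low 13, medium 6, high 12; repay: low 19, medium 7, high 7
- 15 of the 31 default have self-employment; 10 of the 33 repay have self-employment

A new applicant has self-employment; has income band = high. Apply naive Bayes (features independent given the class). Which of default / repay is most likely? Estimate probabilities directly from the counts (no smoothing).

default

default: (31/64) × (12/31) × (15/31) ≈ 0.0907258
repay: (33/64) × (7/33) × (10/33) ≈ 0.0331439
Highest score → default.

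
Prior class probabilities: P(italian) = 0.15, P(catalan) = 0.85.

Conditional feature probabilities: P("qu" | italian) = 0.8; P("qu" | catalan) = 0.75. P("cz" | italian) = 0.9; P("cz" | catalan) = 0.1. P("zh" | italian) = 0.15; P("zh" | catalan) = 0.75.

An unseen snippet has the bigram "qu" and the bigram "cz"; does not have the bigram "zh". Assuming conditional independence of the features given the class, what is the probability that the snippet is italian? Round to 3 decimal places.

0.852

italian: 0.15 × 0.8 × 0.9 × (1−0.15) = 0.0918
catalan: 0.85 × 0.75 × 0.1 × (1−0.75) = 0.0159375
P(italian | x) = 0.0918 / 0.1077375 ≈ 0.852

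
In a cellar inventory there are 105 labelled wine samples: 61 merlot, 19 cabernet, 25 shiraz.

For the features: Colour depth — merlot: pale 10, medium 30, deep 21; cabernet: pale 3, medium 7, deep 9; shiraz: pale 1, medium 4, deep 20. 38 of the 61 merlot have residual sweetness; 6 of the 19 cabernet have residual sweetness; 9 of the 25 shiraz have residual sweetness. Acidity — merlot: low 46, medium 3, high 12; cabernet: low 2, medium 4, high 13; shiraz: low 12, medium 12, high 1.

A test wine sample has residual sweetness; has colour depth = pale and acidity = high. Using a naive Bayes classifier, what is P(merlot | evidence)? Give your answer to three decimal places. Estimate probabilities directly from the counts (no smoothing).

0.649

merlot: (61/105) × (10/61) × (38/61) × (12/61) ≈ 0.0116712
cabernet: (19/105) × (3/19) × (6/19) × (13/19) ≈ 0.00617333
shiraz: (25/105) × (1/25) × (9/25) × (1/25) ≈ 0.000137143
P(merlot | x) = 0.0116712 / 0.017981673 ≈ 0.649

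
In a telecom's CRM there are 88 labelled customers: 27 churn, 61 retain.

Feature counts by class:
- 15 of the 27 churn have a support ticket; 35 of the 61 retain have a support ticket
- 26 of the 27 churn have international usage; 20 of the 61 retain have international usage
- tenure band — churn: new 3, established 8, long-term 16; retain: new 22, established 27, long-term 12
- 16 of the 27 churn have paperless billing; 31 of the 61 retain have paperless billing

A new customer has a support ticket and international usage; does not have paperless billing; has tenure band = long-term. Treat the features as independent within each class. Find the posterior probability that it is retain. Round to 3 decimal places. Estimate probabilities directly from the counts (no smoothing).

churn: (27/88) × (15/27) × (26/27) × (16/27) × (11/27) ≈ 0.0396281
retain: (61/88) × (35/61) × (20/61) × (12/61) × (30/61) ≈ 0.0126162
P(retain | x) = 0.0126162 / 0.0522443 ≈ 0.241

0.241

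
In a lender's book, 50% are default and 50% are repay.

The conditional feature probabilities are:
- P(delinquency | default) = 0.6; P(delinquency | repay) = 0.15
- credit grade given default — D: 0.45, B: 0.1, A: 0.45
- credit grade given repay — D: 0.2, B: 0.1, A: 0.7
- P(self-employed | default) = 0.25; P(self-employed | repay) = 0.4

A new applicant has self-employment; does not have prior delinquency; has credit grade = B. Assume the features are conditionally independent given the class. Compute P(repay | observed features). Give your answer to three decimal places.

default: 0.5 × (1−0.6) × 0.1 × 0.25 = 0.005
repay: 0.5 × (1−0.15) × 0.1 × 0.4 = 0.017
P(repay | x) = 0.017 / 0.022 ≈ 0.773

0.773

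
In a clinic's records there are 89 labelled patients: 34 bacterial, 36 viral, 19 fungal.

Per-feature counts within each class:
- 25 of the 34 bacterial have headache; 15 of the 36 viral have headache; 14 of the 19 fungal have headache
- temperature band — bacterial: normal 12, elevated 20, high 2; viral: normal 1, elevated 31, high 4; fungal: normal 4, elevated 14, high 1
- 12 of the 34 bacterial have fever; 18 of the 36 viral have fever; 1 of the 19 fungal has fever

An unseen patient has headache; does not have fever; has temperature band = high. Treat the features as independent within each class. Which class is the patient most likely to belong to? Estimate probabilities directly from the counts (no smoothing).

bacterial: (34/89) × (25/34) × (2/34) × (22/34) ≈ 0.0106917
viral: (36/89) × (15/36) × (4/36) × (18/36) ≈ 0.0093633
fungal: (19/89) × (14/19) × (1/19) × (18/19) ≈ 0.00784338
Highest score → bacterial.

bacterial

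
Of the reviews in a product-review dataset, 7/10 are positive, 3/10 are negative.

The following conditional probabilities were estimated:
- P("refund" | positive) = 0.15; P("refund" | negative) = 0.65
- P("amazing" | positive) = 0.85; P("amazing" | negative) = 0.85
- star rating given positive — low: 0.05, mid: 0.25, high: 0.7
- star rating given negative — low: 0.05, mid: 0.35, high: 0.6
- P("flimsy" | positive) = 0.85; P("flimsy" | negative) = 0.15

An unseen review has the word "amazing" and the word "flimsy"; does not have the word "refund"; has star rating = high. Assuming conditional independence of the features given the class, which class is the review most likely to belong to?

positive

positive: 0.7 × (1−0.15) × 0.85 × 0.7 × 0.85 = 0.30092125
negative: 0.3 × (1−0.65) × 0.85 × 0.6 × 0.15 = 0.0080325
Highest score → positive.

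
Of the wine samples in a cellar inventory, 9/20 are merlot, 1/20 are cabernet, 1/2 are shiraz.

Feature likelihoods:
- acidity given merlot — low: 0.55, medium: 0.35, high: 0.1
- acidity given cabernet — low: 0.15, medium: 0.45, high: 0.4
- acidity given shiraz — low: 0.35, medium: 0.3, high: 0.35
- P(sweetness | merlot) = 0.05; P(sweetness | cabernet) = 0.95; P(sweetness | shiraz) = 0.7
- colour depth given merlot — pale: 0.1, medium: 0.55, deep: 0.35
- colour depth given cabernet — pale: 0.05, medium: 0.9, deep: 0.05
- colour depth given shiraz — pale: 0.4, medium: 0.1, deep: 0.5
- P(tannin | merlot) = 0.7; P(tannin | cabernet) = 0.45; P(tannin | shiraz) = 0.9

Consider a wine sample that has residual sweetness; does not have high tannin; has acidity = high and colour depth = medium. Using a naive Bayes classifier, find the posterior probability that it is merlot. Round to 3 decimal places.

0.034

merlot: 0.45 × 0.1 × 0.05 × 0.55 × (1−0.7) = 0.00037125
cabernet: 0.05 × 0.4 × 0.95 × 0.9 × (1−0.45) = 0.009405
shiraz: 0.5 × 0.35 × 0.7 × 0.1 × (1−0.9) = 0.001225
P(merlot | x) = 0.00037125 / 0.01100125 ≈ 0.034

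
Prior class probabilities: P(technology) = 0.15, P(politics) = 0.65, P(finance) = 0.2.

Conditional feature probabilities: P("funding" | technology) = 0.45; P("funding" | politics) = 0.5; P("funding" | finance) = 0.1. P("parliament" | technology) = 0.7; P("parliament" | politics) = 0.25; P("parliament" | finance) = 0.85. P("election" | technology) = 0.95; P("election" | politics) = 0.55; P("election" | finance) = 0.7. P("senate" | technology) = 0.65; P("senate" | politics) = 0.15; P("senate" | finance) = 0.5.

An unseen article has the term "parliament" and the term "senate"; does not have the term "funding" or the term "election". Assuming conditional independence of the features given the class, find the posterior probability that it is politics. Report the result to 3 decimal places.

technology: 0.15 × (1−0.45) × 0.7 × (1−0.95) × 0.65 = 0.001876875
politics: 0.65 × (1−0.5) × 0.25 × (1−0.55) × 0.15 = 0.005484375
finance: 0.2 × (1−0.1) × 0.85 × (1−0.7) × 0.5 = 0.02295
P(politics | x) = 0.005484375 / 0.03031125 ≈ 0.181

0.181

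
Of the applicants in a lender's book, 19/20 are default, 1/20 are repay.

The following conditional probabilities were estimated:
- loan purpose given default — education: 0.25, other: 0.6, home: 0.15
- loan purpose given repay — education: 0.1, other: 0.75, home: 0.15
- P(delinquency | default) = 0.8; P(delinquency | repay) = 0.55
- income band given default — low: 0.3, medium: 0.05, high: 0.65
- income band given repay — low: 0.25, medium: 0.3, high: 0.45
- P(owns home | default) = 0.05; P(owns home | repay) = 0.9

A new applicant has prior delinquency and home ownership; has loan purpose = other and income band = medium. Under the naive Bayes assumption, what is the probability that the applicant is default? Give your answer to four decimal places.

0.1699

default: 0.95 × 0.6 × 0.8 × 0.05 × 0.05 = 0.00114
repay: 0.05 × 0.75 × 0.55 × 0.3 × 0.9 = 0.00556875
P(default | x) = 0.00114 / 0.00670875 ≈ 0.1699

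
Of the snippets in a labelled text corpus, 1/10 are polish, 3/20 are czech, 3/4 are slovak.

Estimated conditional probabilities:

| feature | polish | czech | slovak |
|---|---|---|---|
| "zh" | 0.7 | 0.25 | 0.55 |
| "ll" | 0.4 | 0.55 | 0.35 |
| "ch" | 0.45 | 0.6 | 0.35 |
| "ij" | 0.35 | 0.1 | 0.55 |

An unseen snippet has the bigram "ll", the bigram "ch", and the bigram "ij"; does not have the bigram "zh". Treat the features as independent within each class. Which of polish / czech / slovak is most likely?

slovak

polish: 0.1 × (1−0.7) × 0.4 × 0.45 × 0.35 = 0.00189
czech: 0.15 × (1−0.25) × 0.55 × 0.6 × 0.1 = 0.0037125
slovak: 0.75 × (1−0.55) × 0.35 × 0.35 × 0.55 = 0.0227390625
Highest score → slovak.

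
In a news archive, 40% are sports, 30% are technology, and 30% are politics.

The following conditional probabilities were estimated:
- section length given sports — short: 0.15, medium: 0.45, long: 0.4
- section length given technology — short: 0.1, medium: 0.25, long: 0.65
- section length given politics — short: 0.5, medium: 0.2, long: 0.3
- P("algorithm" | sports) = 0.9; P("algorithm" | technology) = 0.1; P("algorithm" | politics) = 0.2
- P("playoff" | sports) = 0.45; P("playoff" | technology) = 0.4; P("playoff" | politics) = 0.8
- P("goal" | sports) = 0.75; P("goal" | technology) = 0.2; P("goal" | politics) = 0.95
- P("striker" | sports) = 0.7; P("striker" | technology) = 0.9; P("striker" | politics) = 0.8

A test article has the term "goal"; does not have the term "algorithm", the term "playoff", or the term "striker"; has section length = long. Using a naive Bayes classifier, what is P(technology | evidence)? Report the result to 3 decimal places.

sports: 0.4 × 0.4 × (1−0.9) × (1−0.45) × 0.75 × (1−0.7) = 0.00198
technology: 0.3 × 0.65 × (1−0.1) × (1−0.4) × 0.2 × (1−0.9) = 0.002106
politics: 0.3 × 0.3 × (1−0.2) × (1−0.8) × 0.95 × (1−0.8) = 0.002736
P(technology | x) = 0.002106 / 0.006822 ≈ 0.309

0.309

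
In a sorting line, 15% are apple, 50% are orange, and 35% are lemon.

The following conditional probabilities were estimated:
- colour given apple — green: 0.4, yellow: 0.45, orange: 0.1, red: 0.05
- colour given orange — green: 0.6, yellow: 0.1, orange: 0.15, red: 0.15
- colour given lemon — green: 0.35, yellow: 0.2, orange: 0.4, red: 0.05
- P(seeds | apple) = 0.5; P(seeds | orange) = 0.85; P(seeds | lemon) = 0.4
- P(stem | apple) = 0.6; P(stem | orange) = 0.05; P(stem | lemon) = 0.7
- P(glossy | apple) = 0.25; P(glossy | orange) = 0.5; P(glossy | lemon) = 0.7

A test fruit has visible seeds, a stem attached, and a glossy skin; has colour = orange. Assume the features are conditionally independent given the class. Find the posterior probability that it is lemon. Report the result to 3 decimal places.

apple: 0.15 × 0.1 × 0.5 × 0.6 × 0.25 = 0.001125
orange: 0.5 × 0.15 × 0.85 × 0.05 × 0.5 = 0.00159375
lemon: 0.35 × 0.4 × 0.4 × 0.7 × 0.7 = 0.02744
P(lemon | x) = 0.02744 / 0.03015875 ≈ 0.910

0.910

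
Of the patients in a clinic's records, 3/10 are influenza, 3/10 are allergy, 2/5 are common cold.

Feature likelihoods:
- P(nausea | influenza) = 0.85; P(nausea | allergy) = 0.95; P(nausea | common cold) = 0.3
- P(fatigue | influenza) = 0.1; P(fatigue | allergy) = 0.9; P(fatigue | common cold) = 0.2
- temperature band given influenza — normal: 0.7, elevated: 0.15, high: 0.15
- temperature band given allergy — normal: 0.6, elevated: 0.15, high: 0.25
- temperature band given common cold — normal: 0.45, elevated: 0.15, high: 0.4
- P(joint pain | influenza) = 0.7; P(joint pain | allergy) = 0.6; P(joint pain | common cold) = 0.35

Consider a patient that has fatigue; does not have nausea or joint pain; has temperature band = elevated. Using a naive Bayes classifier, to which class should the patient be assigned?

influenza: 0.3 × (1−0.85) × 0.1 × 0.15 × (1−0.7) = 0.0002025
allergy: 0.3 × (1−0.95) × 0.9 × 0.15 × (1−0.6) = 0.00081
common cold: 0.4 × (1−0.3) × 0.2 × 0.15 × (1−0.35) = 0.00546
Highest score → common cold.

common cold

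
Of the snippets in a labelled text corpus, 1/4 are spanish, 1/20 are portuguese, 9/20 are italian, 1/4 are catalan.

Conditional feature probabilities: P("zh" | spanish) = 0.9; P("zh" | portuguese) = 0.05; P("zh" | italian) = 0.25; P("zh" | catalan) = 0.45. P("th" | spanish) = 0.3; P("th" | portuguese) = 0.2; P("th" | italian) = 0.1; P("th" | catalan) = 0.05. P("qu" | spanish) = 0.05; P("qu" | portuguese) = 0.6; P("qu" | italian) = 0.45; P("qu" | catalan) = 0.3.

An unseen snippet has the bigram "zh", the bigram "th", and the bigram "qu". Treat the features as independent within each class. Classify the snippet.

spanish: 0.25 × 0.9 × 0.3 × 0.05 = 0.003375
portuguese: 0.05 × 0.05 × 0.2 × 0.6 = 0.0003
italian: 0.45 × 0.25 × 0.1 × 0.45 = 0.0050625
catalan: 0.25 × 0.45 × 0.05 × 0.3 = 0.0016875
Highest score → italian.

italian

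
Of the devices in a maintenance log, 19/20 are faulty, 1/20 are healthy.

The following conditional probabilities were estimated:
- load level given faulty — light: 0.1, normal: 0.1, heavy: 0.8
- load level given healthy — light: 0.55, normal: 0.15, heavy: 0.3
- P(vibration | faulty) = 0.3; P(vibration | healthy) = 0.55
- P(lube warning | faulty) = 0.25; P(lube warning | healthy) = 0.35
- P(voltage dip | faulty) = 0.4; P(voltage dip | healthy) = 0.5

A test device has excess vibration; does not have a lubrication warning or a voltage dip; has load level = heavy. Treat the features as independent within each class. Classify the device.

faulty: 0.95 × 0.8 × 0.3 × (1−0.25) × (1−0.4) = 0.1026
healthy: 0.05 × 0.3 × 0.55 × (1−0.35) × (1−0.5) = 0.00268125
Highest score → faulty.

faulty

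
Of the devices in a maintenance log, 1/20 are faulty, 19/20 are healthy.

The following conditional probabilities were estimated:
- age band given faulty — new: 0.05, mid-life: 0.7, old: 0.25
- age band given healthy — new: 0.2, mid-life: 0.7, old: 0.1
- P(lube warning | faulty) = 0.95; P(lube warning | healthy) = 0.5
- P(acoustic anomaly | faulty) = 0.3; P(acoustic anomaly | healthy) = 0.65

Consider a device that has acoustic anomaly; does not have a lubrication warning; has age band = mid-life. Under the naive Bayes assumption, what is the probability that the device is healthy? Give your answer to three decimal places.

faulty: 0.05 × 0.7 × (1−0.95) × 0.3 = 0.000525
healthy: 0.95 × 0.7 × (1−0.5) × 0.65 = 0.216125
P(healthy | x) = 0.216125 / 0.21665 ≈ 0.998

0.998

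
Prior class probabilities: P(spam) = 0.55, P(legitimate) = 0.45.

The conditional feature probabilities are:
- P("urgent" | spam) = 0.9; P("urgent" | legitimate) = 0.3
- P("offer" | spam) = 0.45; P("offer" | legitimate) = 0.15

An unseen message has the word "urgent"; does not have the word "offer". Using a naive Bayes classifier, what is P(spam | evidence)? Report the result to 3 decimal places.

0.703

spam: 0.55 × 0.9 × (1−0.45) = 0.27225
legitimate: 0.45 × 0.3 × (1−0.15) = 0.11475
P(spam | x) = 0.27225 / 0.387 ≈ 0.703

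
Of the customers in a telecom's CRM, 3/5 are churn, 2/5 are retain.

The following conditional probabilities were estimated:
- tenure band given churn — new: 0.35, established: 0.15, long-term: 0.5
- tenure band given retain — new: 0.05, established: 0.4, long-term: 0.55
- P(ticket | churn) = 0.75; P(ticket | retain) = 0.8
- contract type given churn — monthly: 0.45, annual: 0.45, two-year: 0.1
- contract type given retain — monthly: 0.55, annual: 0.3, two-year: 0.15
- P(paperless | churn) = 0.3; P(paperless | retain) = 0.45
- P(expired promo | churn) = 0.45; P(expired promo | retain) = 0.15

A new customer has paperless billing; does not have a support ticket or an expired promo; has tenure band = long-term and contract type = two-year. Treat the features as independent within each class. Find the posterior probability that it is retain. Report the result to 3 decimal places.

churn: 0.6 × 0.5 × (1−0.75) × 0.1 × 0.3 × (1−0.45) = 0.0012375
retain: 0.4 × 0.55 × (1−0.8) × 0.15 × 0.45 × (1−0.15) = 0.0025245
P(retain | x) = 0.0025245 / 0.003762 ≈ 0.671

0.671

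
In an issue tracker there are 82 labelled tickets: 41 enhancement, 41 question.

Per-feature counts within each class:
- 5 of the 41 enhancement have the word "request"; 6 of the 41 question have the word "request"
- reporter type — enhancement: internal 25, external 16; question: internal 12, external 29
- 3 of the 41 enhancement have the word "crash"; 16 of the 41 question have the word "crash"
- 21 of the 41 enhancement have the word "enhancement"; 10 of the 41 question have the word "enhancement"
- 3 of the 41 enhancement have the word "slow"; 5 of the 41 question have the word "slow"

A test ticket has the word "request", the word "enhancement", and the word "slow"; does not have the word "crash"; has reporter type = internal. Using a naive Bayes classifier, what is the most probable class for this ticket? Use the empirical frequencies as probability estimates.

enhancement

enhancement: (41/82) × (5/41) × (25/41) × (38/41) × (21/41) × (3/41) ≈ 0.00129147
question: (41/82) × (6/41) × (12/41) × (25/41) × (10/41) × (5/41) ≈ 0.000388413
Highest score → enhancement.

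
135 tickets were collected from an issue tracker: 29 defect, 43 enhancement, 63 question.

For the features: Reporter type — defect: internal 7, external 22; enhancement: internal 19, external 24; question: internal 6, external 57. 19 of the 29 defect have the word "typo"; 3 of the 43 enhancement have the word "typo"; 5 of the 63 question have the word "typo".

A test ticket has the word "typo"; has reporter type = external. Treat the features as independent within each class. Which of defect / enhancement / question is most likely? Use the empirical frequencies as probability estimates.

defect: (29/135) × (22/29) × (19/29) ≈ 0.106769
enhancement: (43/135) × (24/43) × (3/43) ≈ 0.0124031
question: (63/135) × (57/63) × (5/63) ≈ 0.0335097
Highest score → defect.

defect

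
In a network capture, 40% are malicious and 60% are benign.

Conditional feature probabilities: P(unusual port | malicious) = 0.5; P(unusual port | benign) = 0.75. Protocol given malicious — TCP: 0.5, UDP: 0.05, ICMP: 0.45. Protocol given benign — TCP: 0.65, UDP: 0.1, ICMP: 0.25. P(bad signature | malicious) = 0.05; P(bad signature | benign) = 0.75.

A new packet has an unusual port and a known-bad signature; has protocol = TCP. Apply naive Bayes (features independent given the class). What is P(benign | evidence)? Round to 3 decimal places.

malicious: 0.4 × 0.5 × 0.5 × 0.05 = 0.005
benign: 0.6 × 0.75 × 0.65 × 0.75 = 0.219375
P(benign | x) = 0.219375 / 0.224375 ≈ 0.978

0.978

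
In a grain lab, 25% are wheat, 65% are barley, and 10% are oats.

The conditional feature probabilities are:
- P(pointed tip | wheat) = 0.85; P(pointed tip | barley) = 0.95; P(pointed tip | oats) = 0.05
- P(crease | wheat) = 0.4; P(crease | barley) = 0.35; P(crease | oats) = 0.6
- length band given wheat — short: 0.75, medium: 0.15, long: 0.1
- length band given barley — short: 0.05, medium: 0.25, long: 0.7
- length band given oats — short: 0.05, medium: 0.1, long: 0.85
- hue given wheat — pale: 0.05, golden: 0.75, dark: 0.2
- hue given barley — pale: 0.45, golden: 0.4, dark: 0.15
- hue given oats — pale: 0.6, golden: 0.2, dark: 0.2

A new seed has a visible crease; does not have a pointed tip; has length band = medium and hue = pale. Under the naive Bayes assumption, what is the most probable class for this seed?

oats

wheat: 0.25 × (1−0.85) × 0.4 × 0.15 × 0.05 = 0.0001125
barley: 0.65 × (1−0.95) × 0.35 × 0.25 × 0.45 = 0.0012796875
oats: 0.1 × (1−0.05) × 0.6 × 0.1 × 0.6 = 0.00342
Highest score → oats.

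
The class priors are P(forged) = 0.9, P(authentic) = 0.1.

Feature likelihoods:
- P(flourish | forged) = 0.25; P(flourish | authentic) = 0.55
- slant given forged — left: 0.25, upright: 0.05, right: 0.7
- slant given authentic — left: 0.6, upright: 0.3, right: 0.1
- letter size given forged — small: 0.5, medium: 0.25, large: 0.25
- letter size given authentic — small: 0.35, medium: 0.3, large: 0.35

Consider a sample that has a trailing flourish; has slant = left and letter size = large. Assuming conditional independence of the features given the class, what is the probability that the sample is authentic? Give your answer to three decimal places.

0.451

forged: 0.9 × 0.25 × 0.25 × 0.25 = 0.0140625
authentic: 0.1 × 0.55 × 0.6 × 0.35 = 0.01155
P(authentic | x) = 0.01155 / 0.0256125 ≈ 0.451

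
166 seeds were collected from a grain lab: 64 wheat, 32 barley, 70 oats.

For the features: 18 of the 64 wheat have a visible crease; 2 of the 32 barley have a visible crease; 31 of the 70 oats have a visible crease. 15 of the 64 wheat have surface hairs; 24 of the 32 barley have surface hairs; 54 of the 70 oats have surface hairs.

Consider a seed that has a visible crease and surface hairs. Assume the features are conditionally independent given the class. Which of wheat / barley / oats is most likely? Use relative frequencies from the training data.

oats

wheat: (64/166) × (18/64) × (15/64) ≈ 0.0254142
barley: (32/166) × (2/32) × (24/32) ≈ 0.00903614
oats: (70/166) × (31/70) × (54/70) ≈ 0.144062
Highest score → oats.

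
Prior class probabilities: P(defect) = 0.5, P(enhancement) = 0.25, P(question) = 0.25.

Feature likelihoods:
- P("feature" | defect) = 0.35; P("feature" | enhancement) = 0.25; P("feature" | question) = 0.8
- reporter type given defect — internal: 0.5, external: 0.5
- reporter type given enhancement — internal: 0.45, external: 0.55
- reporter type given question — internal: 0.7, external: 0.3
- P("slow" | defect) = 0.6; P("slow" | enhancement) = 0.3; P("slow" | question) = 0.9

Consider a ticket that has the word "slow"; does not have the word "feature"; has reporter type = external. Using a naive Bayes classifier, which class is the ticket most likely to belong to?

defect: 0.5 × (1−0.35) × 0.5 × 0.6 = 0.0975
enhancement: 0.25 × (1−0.25) × 0.55 × 0.3 = 0.0309375
question: 0.25 × (1−0.8) × 0.3 × 0.9 = 0.0135
Highest score → defect.

defect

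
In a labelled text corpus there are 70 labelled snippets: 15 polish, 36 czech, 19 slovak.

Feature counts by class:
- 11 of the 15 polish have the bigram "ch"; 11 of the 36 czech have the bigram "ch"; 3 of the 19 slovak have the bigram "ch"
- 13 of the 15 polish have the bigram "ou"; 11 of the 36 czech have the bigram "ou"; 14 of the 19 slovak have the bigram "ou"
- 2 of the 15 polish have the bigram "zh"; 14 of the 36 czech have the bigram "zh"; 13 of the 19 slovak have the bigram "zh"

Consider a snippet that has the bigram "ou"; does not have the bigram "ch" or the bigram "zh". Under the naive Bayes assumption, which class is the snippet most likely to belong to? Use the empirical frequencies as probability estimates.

polish: (15/70) × (4/15) × (13/15) × (13/15) ≈ 0.0429206
czech: (36/70) × (25/36) × (11/36) × (22/36) ≈ 0.0666887
slovak: (19/70) × (16/19) × (14/19) × (6/19) ≈ 0.0531856
Highest score → czech.

czech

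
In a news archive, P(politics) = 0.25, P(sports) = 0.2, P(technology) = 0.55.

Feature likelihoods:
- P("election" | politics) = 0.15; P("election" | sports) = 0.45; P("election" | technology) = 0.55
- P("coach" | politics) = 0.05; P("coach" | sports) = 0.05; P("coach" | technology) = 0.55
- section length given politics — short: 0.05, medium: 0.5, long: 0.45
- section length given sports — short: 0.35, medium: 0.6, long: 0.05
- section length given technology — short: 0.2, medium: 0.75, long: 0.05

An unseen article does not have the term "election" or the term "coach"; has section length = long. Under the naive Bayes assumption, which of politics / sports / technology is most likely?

politics: 0.25 × (1−0.15) × (1−0.05) × 0.45 = 0.09084375
sports: 0.2 × (1−0.45) × (1−0.05) × 0.05 = 0.005225
technology: 0.55 × (1−0.55) × (1−0.55) × 0.05 = 0.00556875
Highest score → politics.

politics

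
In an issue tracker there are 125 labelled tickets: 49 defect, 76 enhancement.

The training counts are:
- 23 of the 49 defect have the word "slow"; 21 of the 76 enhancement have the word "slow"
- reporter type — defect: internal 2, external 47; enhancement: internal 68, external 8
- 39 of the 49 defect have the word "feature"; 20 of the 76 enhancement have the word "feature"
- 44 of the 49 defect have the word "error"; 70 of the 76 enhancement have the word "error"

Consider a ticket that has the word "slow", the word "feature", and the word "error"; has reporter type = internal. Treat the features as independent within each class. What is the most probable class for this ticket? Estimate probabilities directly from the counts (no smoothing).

defect: (49/125) × (23/49) × (2/49) × (39/49) × (44/49) ≈ 0.00536756
enhancement: (76/125) × (21/76) × (68/76) × (20/76) × (70/76) ≈ 0.0364339
Highest score → enhancement.

enhancement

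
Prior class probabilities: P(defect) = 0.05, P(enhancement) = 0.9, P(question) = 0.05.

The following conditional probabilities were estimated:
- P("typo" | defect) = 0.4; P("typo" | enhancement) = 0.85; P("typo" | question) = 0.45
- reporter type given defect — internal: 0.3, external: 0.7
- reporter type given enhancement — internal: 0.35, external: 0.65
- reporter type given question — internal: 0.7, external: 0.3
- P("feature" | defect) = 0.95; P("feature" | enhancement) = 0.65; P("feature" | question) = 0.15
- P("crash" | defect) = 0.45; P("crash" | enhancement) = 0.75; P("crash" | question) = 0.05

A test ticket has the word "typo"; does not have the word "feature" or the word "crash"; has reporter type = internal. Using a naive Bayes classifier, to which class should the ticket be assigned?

enhancement

defect: 0.05 × 0.4 × 0.3 × (1−0.95) × (1−0.45) = 0.000165
enhancement: 0.9 × 0.85 × 0.35 × (1−0.65) × (1−0.75) = 0.023428125
question: 0.05 × 0.45 × 0.7 × (1−0.15) × (1−0.05) = 0.012718125
Highest score → enhancement.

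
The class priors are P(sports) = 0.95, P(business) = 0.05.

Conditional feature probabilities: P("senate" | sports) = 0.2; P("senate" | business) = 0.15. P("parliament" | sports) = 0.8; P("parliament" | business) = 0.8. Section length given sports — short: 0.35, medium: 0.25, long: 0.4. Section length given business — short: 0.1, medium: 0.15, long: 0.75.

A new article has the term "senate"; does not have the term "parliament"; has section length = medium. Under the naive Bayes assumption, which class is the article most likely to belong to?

sports: 0.95 × 0.2 × (1−0.8) × 0.25 = 0.0095
business: 0.05 × 0.15 × (1−0.8) × 0.15 = 0.000225
Highest score → sports.

sports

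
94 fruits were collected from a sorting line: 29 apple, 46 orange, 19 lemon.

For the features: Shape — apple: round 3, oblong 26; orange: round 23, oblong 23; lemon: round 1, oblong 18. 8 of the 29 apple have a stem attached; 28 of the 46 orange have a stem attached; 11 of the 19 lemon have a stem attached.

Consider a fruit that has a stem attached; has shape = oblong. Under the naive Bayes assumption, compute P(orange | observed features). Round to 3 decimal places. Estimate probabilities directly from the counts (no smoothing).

apple: (29/94) × (26/29) × (8/29) ≈ 0.0763023
orange: (46/94) × (23/46) × (28/46) ≈ 0.148936
lemon: (19/94) × (18/19) × (11/19) ≈ 0.110862
P(orange | x) = 0.148936 / 0.3361003 ≈ 0.443

0.443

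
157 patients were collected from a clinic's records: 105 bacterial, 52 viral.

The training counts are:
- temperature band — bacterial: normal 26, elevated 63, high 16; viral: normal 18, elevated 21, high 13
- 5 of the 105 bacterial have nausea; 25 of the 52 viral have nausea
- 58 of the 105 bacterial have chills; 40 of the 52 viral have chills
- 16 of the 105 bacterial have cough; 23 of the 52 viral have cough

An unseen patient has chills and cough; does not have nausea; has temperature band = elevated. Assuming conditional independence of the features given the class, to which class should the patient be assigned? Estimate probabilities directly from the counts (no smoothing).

bacterial: (105/157) × (63/105) × (100/105) × (58/105) × (16/105) ≈ 0.0321678
viral: (52/157) × (21/52) × (27/52) × (40/52) × (23/52) ≈ 0.0236299
Highest score → bacterial.

bacterial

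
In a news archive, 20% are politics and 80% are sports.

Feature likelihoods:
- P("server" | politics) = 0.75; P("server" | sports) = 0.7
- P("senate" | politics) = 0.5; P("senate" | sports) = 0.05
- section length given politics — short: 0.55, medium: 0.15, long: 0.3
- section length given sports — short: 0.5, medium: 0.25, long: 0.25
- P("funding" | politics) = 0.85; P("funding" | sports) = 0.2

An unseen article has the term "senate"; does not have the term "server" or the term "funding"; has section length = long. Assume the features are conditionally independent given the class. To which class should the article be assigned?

sports

politics: 0.2 × (1−0.75) × 0.5 × 0.3 × (1−0.85) = 0.001125
sports: 0.8 × (1−0.7) × 0.05 × 0.25 × (1−0.2) = 0.0024
Highest score → sports.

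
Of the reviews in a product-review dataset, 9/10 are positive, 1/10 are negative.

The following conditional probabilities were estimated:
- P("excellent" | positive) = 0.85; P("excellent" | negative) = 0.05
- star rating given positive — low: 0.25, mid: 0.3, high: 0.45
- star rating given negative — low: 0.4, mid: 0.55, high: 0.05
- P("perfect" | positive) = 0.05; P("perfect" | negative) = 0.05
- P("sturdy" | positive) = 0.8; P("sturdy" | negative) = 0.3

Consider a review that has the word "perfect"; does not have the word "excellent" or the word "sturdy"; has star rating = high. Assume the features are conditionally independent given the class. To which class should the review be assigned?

positive

positive: 0.9 × (1−0.85) × 0.45 × 0.05 × (1−0.8) = 0.0006075
negative: 0.1 × (1−0.05) × 0.05 × 0.05 × (1−0.3) = 0.00016625
Highest score → positive.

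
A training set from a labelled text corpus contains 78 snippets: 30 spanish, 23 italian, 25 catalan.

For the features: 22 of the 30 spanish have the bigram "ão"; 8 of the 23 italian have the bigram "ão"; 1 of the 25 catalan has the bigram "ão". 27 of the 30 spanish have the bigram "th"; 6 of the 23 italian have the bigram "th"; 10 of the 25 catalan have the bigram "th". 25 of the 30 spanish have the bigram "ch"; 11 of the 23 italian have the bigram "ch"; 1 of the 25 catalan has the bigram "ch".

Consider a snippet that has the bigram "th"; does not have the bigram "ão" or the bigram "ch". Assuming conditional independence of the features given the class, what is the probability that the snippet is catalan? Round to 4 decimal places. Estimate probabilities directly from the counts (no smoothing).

spanish: (30/78) × (8/30) × (27/30) × (5/30) ≈ 0.0153846
italian: (23/78) × (15/23) × (6/23) × (12/23) ≈ 0.0261742
catalan: (25/78) × (24/25) × (10/25) × (24/25) ≈ 0.118154
P(catalan | x) = 0.118154 / 0.1597128 ≈ 0.7398

0.7398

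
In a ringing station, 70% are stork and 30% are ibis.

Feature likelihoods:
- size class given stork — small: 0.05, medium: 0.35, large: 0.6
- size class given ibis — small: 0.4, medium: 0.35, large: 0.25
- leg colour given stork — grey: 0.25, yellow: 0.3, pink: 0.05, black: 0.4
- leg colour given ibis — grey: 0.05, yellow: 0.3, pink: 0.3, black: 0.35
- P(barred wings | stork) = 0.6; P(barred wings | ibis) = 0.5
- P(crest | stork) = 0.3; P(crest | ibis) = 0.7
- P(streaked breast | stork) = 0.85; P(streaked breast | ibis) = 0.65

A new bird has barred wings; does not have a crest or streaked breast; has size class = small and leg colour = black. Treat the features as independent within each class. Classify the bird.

stork: 0.7 × 0.05 × 0.4 × 0.6 × (1−0.3) × (1−0.85) = 0.000882
ibis: 0.3 × 0.4 × 0.35 × 0.5 × (1−0.7) × (1−0.65) = 0.002205
Highest score → ibis.

ibis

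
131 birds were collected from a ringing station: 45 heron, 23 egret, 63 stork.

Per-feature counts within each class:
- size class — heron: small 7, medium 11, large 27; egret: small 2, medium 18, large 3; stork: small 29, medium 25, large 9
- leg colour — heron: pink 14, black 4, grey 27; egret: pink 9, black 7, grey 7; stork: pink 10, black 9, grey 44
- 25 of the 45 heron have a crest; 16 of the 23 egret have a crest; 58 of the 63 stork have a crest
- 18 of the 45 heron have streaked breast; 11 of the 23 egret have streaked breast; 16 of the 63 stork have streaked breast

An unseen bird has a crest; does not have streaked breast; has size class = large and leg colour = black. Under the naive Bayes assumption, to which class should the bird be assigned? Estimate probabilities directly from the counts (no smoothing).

stork

heron: (45/131) × (27/45) × (4/45) × (25/45) × (27/45) ≈ 0.00610687
egret: (23/131) × (3/23) × (7/23) × (16/23) × (12/23) ≈ 0.00252968
stork: (63/131) × (9/63) × (9/63) × (58/63) × (47/63) ≈ 0.0067409
Highest score → stork.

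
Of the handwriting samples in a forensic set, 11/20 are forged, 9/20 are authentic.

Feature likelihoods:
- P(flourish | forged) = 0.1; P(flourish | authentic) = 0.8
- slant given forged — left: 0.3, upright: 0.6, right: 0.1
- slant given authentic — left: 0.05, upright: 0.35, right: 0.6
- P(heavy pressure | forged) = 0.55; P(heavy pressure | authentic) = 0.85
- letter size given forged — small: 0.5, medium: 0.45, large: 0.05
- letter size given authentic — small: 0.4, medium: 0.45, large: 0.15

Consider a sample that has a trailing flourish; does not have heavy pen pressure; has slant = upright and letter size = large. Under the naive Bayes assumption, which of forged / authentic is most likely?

authentic

forged: 0.55 × 0.1 × 0.6 × (1−0.55) × 0.05 = 0.0007425
authentic: 0.45 × 0.8 × 0.35 × (1−0.85) × 0.15 = 0.002835
Highest score → authentic.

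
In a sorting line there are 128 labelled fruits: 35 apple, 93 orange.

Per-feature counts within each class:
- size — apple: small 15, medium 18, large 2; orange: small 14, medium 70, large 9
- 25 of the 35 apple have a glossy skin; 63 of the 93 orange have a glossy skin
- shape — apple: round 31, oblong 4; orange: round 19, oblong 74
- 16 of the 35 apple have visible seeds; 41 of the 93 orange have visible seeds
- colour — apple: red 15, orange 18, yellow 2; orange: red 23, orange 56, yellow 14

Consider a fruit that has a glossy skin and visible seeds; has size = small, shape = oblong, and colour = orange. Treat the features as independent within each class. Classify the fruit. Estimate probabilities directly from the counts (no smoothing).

orange

apple: (35/128) × (15/35) × (25/35) × (4/35) × (16/35) × (18/35) ≈ 0.00224906
orange: (93/128) × (14/93) × (63/93) × (74/93) × (41/93) × (56/93) ≈ 0.0156506
Highest score → orange.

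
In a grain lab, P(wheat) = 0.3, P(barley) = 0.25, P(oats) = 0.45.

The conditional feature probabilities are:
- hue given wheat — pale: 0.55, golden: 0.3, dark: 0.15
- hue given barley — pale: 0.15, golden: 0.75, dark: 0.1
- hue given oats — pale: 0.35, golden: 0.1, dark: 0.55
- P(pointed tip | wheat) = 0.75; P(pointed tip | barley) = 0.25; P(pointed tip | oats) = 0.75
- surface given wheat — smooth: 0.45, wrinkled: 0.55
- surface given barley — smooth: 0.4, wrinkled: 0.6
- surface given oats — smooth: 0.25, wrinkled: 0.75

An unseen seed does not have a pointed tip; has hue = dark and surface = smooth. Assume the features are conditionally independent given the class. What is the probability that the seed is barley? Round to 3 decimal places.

wheat: 0.3 × 0.15 × (1−0.75) × 0.45 = 0.0050625
barley: 0.25 × 0.1 × (1−0.25) × 0.4 = 0.0075
oats: 0.45 × 0.55 × (1−0.75) × 0.25 = 0.01546875
P(barley | x) = 0.0075 / 0.02803125 ≈ 0.268

0.268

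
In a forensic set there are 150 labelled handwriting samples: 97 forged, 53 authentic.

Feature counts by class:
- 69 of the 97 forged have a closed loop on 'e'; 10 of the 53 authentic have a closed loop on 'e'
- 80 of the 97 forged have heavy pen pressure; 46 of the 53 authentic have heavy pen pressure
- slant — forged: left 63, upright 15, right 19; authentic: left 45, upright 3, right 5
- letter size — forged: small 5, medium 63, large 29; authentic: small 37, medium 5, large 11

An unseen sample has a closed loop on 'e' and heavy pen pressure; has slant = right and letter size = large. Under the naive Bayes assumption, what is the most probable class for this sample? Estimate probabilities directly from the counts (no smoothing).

forged

forged: (97/150) × (69/97) × (80/97) × (19/97) × (29/97) ≈ 0.0222169
authentic: (53/150) × (10/53) × (46/53) × (5/53) × (11/53) ≈ 0.00113293
Highest score → forged.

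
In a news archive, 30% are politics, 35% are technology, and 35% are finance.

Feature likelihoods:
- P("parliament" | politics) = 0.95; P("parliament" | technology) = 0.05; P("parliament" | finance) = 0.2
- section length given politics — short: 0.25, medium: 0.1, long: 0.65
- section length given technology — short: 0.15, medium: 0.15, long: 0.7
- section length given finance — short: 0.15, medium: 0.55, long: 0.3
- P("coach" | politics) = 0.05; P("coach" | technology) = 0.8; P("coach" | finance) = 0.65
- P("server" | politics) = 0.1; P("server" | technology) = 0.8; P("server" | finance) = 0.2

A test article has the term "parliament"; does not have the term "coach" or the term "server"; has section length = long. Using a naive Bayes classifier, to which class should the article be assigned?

politics: 0.3 × 0.95 × 0.65 × (1−0.05) × (1−0.1) = 0.15838875
technology: 0.35 × 0.05 × 0.7 × (1−0.8) × (1−0.8) = 0.00049
finance: 0.35 × 0.2 × 0.3 × (1−0.65) × (1−0.2) = 0.00588
Highest score → politics.

politics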